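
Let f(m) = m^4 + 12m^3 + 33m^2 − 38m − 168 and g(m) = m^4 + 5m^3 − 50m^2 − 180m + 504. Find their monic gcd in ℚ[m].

m^2 + 5m − 14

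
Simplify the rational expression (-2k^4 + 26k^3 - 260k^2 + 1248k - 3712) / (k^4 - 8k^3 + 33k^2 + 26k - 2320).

(-2k^2 + 16k - 64)/(k^2 - 3k - 40)

By polynomial division,
  -2k^4 + 26k^3 - 260k^2 + 1248k - 3712 = (-2)(k^4 - 8k^3 + 33k^2 + 26k - 2320) + (10k^3 - 194k^2 + 1300k - 8352)
  k^4 - 8k^3 + 33k^2 + 26k - 2320 = ((1/10)k + 57/50)(10k^3 - 194k^2 + 1300k - 8352) + ((3104/25)k^2 - (3104/5)k + 180032/25)
  10k^3 - 194k^2 + 1300k - 8352 = ((125/1552)k - 225/194)((3104/25)k^2 - (3104/5)k + 180032/25) + (0)
Last nonzero remainder: (3104/25)k^2 - (3104/5)k + 180032/25. Dividing through by 3104/25 gives the monic gcd k^2 - 5k + 58.
Cancel k^2 - 5k + 58 from numerator and denominator to get the reduced form.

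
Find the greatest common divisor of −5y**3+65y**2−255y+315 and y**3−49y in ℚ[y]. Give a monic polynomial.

y−7

By polynomial division,
  −5y**3+65y**2−255y+315 = (−5)(y**3−49y) + (65y**2−500y+315)
  y**3−49y = ((1/65)y+20/169)(65y**2−500y+315) + ((900/169)y−6300/169)
  65y**2−500y+315 = ((2197/180)y−169/20)((900/169)y−6300/169) + (0)
Last nonzero remainder: (900/169)y−6300/169. Dividing through by 900/169 gives the monic gcd y−7.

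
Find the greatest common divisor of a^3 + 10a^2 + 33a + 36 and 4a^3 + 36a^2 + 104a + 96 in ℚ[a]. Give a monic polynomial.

Euclidean algorithm in ℚ[a]:
  a^3 + 10a^2 + 33a + 36 = (1/4)(4a^3 + 36a^2 + 104a + 96) + (a^2 + 7a + 12)
  4a^3 + 36a^2 + 104a + 96 = (4a + 8)(a^2 + 7a + 12) + (0)
The last nonzero remainder a^2 + 7a + 12 is already monic.

a^2 + 7a + 12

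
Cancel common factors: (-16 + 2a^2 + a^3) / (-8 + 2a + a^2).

(8 + 4a + a^2)/(4 + a)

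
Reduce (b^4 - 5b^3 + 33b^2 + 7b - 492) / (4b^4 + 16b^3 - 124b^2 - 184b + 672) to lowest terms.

(b^2 - 4b + 41)/(4b^2 + 20b - 56)

Euclidean algorithm in ℚ[b]:
  b^4 - 5b^3 + 33b^2 + 7b - 492 = (1/4)(4b^4 + 16b^3 - 124b^2 - 184b + 672) + (-9b^3 + 64b^2 + 53b - 660)
  4b^4 + 16b^3 - 124b^2 - 184b + 672 = (-(4/9)b - 400/81)(-9b^3 + 64b^2 + 53b - 660) + ((17464/81)b^2 - (17464/81)b - 69856/27)
  -9b^3 + 64b^2 + 53b - 660 = (-(729/17464)b + 4455/17464)((17464/81)b^2 - (17464/81)b - 69856/27) + (0)
Last nonzero remainder: (17464/81)b^2 - (17464/81)b - 69856/27. Dividing through by 17464/81 gives the monic gcd b^2 - b - 12.
Cancel b^2 - b - 12 from numerator and denominator to get the reduced form.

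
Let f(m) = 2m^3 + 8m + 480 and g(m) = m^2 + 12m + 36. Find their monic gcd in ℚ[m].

m + 6

By polynomial division,
  2m^3 + 8m + 480 = (2m - 24)(m^2 + 12m + 36) + (224m + 1344)
  m^2 + 12m + 36 = ((1/224)m + 3/112)(224m + 1344) + (0)
Last nonzero remainder: 224m + 1344. Dividing through by 224 gives the monic gcd m + 6.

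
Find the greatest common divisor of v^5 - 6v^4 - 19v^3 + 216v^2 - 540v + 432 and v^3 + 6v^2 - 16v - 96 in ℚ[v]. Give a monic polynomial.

v^2 + 2v - 24

Repeated division with remainder:
  v^5 - 6v^4 - 19v^3 + 216v^2 - 540v + 432 = (v^2 - 12v + 69)(v^3 + 6v^2 - 16v - 96) + (-294v^2 - 588v + 7056)
  v^3 + 6v^2 - 16v - 96 = (-(1/294)v - 2/147)(-294v^2 - 588v + 7056) + (0)
Last nonzero remainder: -294v^2 - 588v + 7056. Dividing through by -294 gives the monic gcd v^2 + 2v - 24.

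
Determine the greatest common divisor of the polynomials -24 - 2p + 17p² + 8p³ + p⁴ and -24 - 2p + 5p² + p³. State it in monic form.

Euclidean algorithm in ℚ[p]:
  p⁴ + 8p³ + 17p² - 2p - 24 = (p + 3)(p³ + 5p² - 2p - 24) + (4p² + 28p + 48)
  p³ + 5p² - 2p - 24 = ((1/4)p - 1/2)(4p² + 28p + 48) + (0)
Last nonzero remainder: 4p² + 28p + 48. Dividing through by 4 gives the monic gcd p² + 7p + 12.

12 + 7p + p²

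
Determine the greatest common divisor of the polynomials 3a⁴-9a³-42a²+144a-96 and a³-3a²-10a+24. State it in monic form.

By polynomial division,
  3a⁴-9a³-42a²+144a-96 = (3a)(a³-3a²-10a+24) + (-12a²+72a-96)
  a³-3a²-10a+24 = (-(1/12)a-1/4)(-12a²+72a-96) + (0)
Last nonzero remainder: -12a²+72a-96. Dividing through by -12 gives the monic gcd a²-6a+8.

a²-6a+8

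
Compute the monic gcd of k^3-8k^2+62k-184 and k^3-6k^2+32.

k-4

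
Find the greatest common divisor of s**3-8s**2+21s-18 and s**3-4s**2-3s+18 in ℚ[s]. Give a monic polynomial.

s**2-6s+9

Repeated division with remainder:
  s**3-8s**2+21s-18 = (s**3-4s**2-3s+18) + (-4s**2+24s-36)
  s**3-4s**2-3s+18 = (-(1/4)s-1/2)(-4s**2+24s-36) + (0)
Last nonzero remainder: -4s**2+24s-36. Dividing through by -4 gives the monic gcd s**2-6s+9.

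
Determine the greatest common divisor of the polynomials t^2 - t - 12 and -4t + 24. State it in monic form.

1

Euclidean algorithm in ℚ[t]:
  t^2 - t - 12 = (-(1/4)t - 5/4)(-4t + 24) + (18)
  -4t + 24 = (-(2/9)t + 4/3)(18) + (0)
The last nonzero remainder is the constant 18, so the polynomials are coprime and gcd = 1.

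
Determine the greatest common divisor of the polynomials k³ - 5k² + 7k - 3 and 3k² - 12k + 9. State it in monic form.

k² - 4k + 3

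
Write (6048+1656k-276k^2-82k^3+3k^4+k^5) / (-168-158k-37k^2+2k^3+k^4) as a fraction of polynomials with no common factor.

By polynomial division,
  k^5+3k^4-82k^3-276k^2+1656k+6048 = (k+1)(k^4+2k^3-37k^2-158k-168) + (-47k^3-81k^2+1982k+6216)
  k^4+2k^3-37k^2-158k-168 = (-(1/47)k-13/2209)(-47k^3-81k^2+1982k+6216) + ((10368/2209)k^2-(31104/2209)k-290304/2209)
  -47k^3-81k^2+1982k+6216 = (-(103823/10368)k-81733/1728)((10368/2209)k^2-(31104/2209)k-290304/2209) + (0)
Last nonzero remainder: (10368/2209)k^2-(31104/2209)k-290304/2209. Dividing through by 10368/2209 gives the monic gcd k^2-3k-28.
Cancel k^2-3k-28 from numerator and denominator to get the reduced form.

(-216-36k+6k^2+k^3)/(6+5k+k^2)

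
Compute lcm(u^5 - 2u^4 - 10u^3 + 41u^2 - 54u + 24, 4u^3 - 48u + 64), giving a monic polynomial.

By polynomial division,
  u^5 - 2u^4 - 10u^3 + 41u^2 - 54u + 24 = ((1/4)u^2 - (1/2)u + 1/2)(4u^3 - 48u + 64) + (u^2 + 2u - 8)
  4u^3 - 48u + 64 = (4u - 8)(u^2 + 2u - 8) + (0)
The last nonzero remainder u^2 + 2u - 8 is already monic.
Then lcm(f, g) = f·g / gcd(f, g); expanding and making the result monic gives the answer.

u^6 - 4u^5 - 6u^4 + 61u^3 - 136u^2 + 132u - 48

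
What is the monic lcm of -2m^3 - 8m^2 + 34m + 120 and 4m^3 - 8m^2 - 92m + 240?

m^4 + m^3 - 29m^2 - 9m + 180

Euclidean algorithm in ℚ[m]:
  -2m^3 - 8m^2 + 34m + 120 = (-1/2)(4m^3 - 8m^2 - 92m + 240) + (-12m^2 - 12m + 240)
  4m^3 - 8m^2 - 92m + 240 = (-(1/3)m + 1)(-12m^2 - 12m + 240) + (0)
Last nonzero remainder: -12m^2 - 12m + 240. Dividing through by -12 gives the monic gcd m^2 + m - 20.
Then lcm(f, g) = f·g / gcd(f, g); expanding and making the result monic gives the answer.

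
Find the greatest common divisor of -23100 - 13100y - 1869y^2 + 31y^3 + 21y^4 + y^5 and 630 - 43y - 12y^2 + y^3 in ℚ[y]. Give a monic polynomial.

Apply the Euclidean algorithm:
  y^5 + 21y^4 + 31y^3 - 1869y^2 - 13100y - 23100 = (y^2 + 33y + 470)(y^3 - 12y^2 - 43y + 630) + (4560y^2 - 13680y - 319200)
  y^3 - 12y^2 - 43y + 630 = ((1/4560)y - 3/1520)(4560y^2 - 13680y - 319200) + (0)
Last nonzero remainder: 4560y^2 - 13680y - 319200. Dividing through by 4560 gives the monic gcd y^2 - 3y - 70.

-70 - 3y + y^2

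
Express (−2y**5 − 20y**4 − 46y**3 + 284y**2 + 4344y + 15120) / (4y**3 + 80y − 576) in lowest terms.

(−y**3 − 6y**2 + 37y + 210)/(2y − 8)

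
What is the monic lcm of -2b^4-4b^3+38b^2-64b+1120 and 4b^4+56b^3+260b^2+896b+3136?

b^5+9b^4-5b^3-101b^2-336b-3920

Euclidean algorithm in ℚ[b]:
  -2b^4-4b^3+38b^2-64b+1120 = (-1/2)(4b^4+56b^3+260b^2+896b+3136) + (24b^3+168b^2+384b+2688)
  4b^4+56b^3+260b^2+896b+3136 = ((1/6)b+7/6)(24b^3+168b^2+384b+2688) + (0)
Last nonzero remainder: 24b^3+168b^2+384b+2688. Dividing through by 24 gives the monic gcd b^3+7b^2+16b+112.
Then lcm(f, g) = f·g / gcd(f, g); expanding and making the result monic gives the answer.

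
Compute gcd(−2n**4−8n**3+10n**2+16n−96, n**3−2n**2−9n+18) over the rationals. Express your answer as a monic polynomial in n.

Euclidean algorithm in ℚ[n]:
  −2n**4−8n**3+10n**2+16n−96 = (−2n−12)(n**3−2n**2−9n+18) + (−32n**2−56n+120)
  n**3−2n**2−9n+18 = (−(1/32)n+15/128)(−32n**2−56n+120) + ((21/16)n+63/16)
  −32n**2−56n+120 = (−(512/21)n+640/21)((21/16)n+63/16) + (0)
Last nonzero remainder: (21/16)n+63/16. Dividing through by 21/16 gives the monic gcd n+3.

n+3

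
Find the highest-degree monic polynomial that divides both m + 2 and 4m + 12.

1

By polynomial division,
  m + 2 = (1/4)(4m + 12) + (−1)
  4m + 12 = (−4m − 12)(−1) + (0)
The last nonzero remainder is the constant −1, so the polynomials are coprime and gcd = 1.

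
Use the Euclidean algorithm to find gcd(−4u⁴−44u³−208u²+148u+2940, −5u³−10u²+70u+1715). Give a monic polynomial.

By polynomial division,
  −4u⁴−44u³−208u²+148u+2940 = ((4/5)u+36/5)(−5u³−10u²+70u+1715) + (−192u²−1728u−9408)
  −5u³−10u²+70u+1715 = ((5/192)u−35/192)(−192u²−1728u−9408) + (0)
Last nonzero remainder: −192u²−1728u−9408. Dividing through by −192 gives the monic gcd u²+9u+49.

u²+9u+49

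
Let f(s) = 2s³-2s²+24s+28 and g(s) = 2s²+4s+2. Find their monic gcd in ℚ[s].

Repeated division with remainder:
  2s³-2s²+24s+28 = (s-3)(2s²+4s+2) + (34s+34)
  2s²+4s+2 = ((1/17)s+1/17)(34s+34) + (0)
Last nonzero remainder: 34s+34. Dividing through by 34 gives the monic gcd s+1.

s+1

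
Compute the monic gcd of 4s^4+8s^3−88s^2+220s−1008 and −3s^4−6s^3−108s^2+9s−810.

s^2−s+9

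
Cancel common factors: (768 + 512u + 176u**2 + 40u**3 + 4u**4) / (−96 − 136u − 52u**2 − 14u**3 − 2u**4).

Euclidean algorithm in ℚ[u]:
  4u**4 + 40u**3 + 176u**2 + 512u + 768 = (−2)(−2u**4 − 14u**3 − 52u**2 − 136u − 96) + (12u**3 + 72u**2 + 240u + 576)
  −2u**4 − 14u**3 − 52u**2 − 136u − 96 = (−(1/6)u − 1/6)(12u**3 + 72u**2 + 240u + 576) + (0)
Last nonzero remainder: 12u**3 + 72u**2 + 240u + 576. Dividing through by 12 gives the monic gcd u**3 + 6u**2 + 20u + 48.
Cancel u**3 + 6u**2 + 20u + 48 from numerator and denominator to get the reduced form.

(−8 − 2u)/(1 + u)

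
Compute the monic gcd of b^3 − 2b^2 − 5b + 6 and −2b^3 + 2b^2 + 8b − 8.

b^2 + b − 2

By polynomial division,
  b^3 − 2b^2 − 5b + 6 = (−1/2)(−2b^3 + 2b^2 + 8b − 8) + (−b^2 − b + 2)
  −2b^3 + 2b^2 + 8b − 8 = (2b − 4)(−b^2 − b + 2) + (0)
Last nonzero remainder: −b^2 − b + 2. Dividing through by −1 gives the monic gcd b^2 + b − 2.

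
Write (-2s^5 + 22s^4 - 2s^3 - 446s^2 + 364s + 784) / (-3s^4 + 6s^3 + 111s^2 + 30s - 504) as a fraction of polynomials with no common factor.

Repeated division with remainder:
  -2s^5 + 22s^4 - 2s^3 - 446s^2 + 364s + 784 = ((2/3)s - 6)(-3s^4 + 6s^3 + 111s^2 + 30s - 504) + (-40s^3 + 200s^2 + 880s - 2240)
  -3s^4 + 6s^3 + 111s^2 + 30s - 504 = ((3/40)s + 9/40)(-40s^3 + 200s^2 + 880s - 2240) + (0)
Last nonzero remainder: -40s^3 + 200s^2 + 880s - 2240. Dividing through by -40 gives the monic gcd s^3 - 5s^2 - 22s + 56.
Cancel s^3 - 5s^2 - 22s + 56 from numerator and denominator to get the reduced form.

(2s^2 - 12s - 14)/(3s + 9)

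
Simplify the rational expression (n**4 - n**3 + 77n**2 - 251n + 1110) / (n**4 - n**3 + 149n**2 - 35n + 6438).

Euclidean algorithm in ℚ[n]:
  n**4 - n**3 + 77n**2 - 251n + 1110 = (n**4 - n**3 + 149n**2 - 35n + 6438) + (-72n**2 - 216n - 5328)
  n**4 - n**3 + 149n**2 - 35n + 6438 = (-(1/72)n**2 + (1/18)n - 29/24)(-72n**2 - 216n - 5328) + (0)
Last nonzero remainder: -72n**2 - 216n - 5328. Dividing through by -72 gives the monic gcd n**2 + 3n + 74.
Cancel n**2 + 3n + 74 from numerator and denominator to get the reduced form.

(n**2 - 4n + 15)/(n**2 - 4n + 87)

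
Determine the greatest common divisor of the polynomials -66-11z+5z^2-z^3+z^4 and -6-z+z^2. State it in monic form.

Euclidean algorithm in ℚ[z]:
  z^4-z^3+5z^2-11z-66 = (z^2+11)(z^2-z-6) + (0)
The last nonzero remainder z^2-z-6 is already monic.

-6-z+z^2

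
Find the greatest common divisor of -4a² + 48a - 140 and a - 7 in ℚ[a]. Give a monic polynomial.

a - 7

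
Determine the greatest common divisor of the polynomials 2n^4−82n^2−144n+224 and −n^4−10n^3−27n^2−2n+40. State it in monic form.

Apply the Euclidean algorithm:
  2n^4−82n^2−144n+224 = (−2)(−n^4−10n^3−27n^2−2n+40) + (−20n^3−136n^2−148n+304)
  −n^4−10n^3−27n^2−2n+40 = ((1/20)n+4/25)(−20n^3−136n^2−148n+304) + ((54/25)n^2+(162/25)n−216/25)
  −20n^3−136n^2−148n+304 = (−(250/27)n−950/27)((54/25)n^2+(162/25)n−216/25) + (0)
Last nonzero remainder: (54/25)n^2+(162/25)n−216/25. Dividing through by 54/25 gives the monic gcd n^2+3n−4.

n^2+3n−4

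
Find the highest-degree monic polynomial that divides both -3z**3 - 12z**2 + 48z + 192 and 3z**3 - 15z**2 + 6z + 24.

Repeated division with remainder:
  -3z**3 - 12z**2 + 48z + 192 = (-1)(3z**3 - 15z**2 + 6z + 24) + (-27z**2 + 54z + 216)
  3z**3 - 15z**2 + 6z + 24 = (-(1/9)z + 1/3)(-27z**2 + 54z + 216) + (12z - 48)
  -27z**2 + 54z + 216 = (-(9/4)z - 9/2)(12z - 48) + (0)
Last nonzero remainder: 12z - 48. Dividing through by 12 gives the monic gcd z - 4.

z - 4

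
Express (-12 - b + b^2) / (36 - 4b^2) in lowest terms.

(4 - b)/(-12 + 4b)

By polynomial division,
  b^2 - b - 12 = (-1/4)(-4b^2 + 36) + (-b - 3)
  -4b^2 + 36 = (4b - 12)(-b - 3) + (0)
Last nonzero remainder: -b - 3. Dividing through by -1 gives the monic gcd b + 3.
Cancel b + 3 from numerator and denominator to get the reduced form.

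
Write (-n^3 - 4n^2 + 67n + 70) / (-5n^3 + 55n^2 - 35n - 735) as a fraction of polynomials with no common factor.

(n^2 + 11n + 10)/(5n^2 - 20n - 105)

Repeated division with remainder:
  -n^3 - 4n^2 + 67n + 70 = (1/5)(-5n^3 + 55n^2 - 35n - 735) + (-15n^2 + 74n + 217)
  -5n^3 + 55n^2 - 35n - 735 = ((1/3)n - 91/45)(-15n^2 + 74n + 217) + ((1904/45)n - 13328/45)
  -15n^2 + 74n + 217 = (-(675/1904)n - 1395/1904)((1904/45)n - 13328/45) + (0)
Last nonzero remainder: (1904/45)n - 13328/45. Dividing through by 1904/45 gives the monic gcd n - 7.
Cancel n - 7 from numerator and denominator to get the reduced form.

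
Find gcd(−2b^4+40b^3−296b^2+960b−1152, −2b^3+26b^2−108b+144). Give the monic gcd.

b^2−10b+24

Repeated division with remainder:
  −2b^4+40b^3−296b^2+960b−1152 = (b−7)(−2b^3+26b^2−108b+144) + (−6b^2+60b−144)
  −2b^3+26b^2−108b+144 = ((1/3)b−1)(−6b^2+60b−144) + (0)
Last nonzero remainder: −6b^2+60b−144. Dividing through by −6 gives the monic gcd b^2−10b+24.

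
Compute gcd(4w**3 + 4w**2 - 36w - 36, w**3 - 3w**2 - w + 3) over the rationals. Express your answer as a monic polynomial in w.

Apply the Euclidean algorithm:
  4w**3 + 4w**2 - 36w - 36 = (4)(w**3 - 3w**2 - w + 3) + (16w**2 - 32w - 48)
  w**3 - 3w**2 - w + 3 = ((1/16)w - 1/16)(16w**2 - 32w - 48) + (0)
Last nonzero remainder: 16w**2 - 32w - 48. Dividing through by 16 gives the monic gcd w**2 - 2w - 3.

w**2 - 2w - 3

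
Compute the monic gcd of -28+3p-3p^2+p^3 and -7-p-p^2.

Apply the Euclidean algorithm:
  p^3-3p^2+3p-28 = (-p+4)(-p^2-p-7) + (0)
Last nonzero remainder: -p^2-p-7. Dividing through by -1 gives the monic gcd p^2+p+7.

7+p+p^2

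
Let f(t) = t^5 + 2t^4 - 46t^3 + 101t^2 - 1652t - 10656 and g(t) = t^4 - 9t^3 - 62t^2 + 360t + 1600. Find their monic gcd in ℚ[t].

t^2 - 4t - 32

Apply the Euclidean algorithm:
  t^5 + 2t^4 - 46t^3 + 101t^2 - 1652t - 10656 = (t + 11)(t^4 - 9t^3 - 62t^2 + 360t + 1600) + (115t^3 + 423t^2 - 7212t - 28256)
  t^4 - 9t^3 - 62t^2 + 360t + 1600 = ((1/115)t - 1458/13225)(115t^3 + 423t^2 - 7212t - 28256) + ((626164/13225)t^2 - (2504656/13225)t - 20037248/13225)
  115t^3 + 423t^2 - 7212t - 28256 = ((1520875/626164)t + 11677675/626164)((626164/13225)t^2 - (2504656/13225)t - 20037248/13225) + (0)
Last nonzero remainder: (626164/13225)t^2 - (2504656/13225)t - 20037248/13225. Dividing through by 626164/13225 gives the monic gcd t^2 - 4t - 32.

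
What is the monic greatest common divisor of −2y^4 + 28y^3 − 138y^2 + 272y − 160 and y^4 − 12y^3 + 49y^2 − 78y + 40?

y^3 − 10y^2 + 29y − 20

By polynomial division,
  −2y^4 + 28y^3 − 138y^2 + 272y − 160 = (−2)(y^4 − 12y^3 + 49y^2 − 78y + 40) + (4y^3 − 40y^2 + 116y − 80)
  y^4 − 12y^3 + 49y^2 − 78y + 40 = ((1/4)y − 1/2)(4y^3 − 40y^2 + 116y − 80) + (0)
Last nonzero remainder: 4y^3 − 40y^2 + 116y − 80. Dividing through by 4 gives the monic gcd y^3 − 10y^2 + 29y − 20.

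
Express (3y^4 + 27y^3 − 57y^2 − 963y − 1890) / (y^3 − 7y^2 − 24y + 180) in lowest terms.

Repeated division with remainder:
  3y^4 + 27y^3 − 57y^2 − 963y − 1890 = (3y + 48)(y^3 − 7y^2 − 24y + 180) + (351y^2 − 351y − 10530)
  y^3 − 7y^2 − 24y + 180 = ((1/351)y − 2/117)(351y^2 − 351y − 10530) + (0)
Last nonzero remainder: 351y^2 − 351y − 10530. Dividing through by 351 gives the monic gcd y^2 − y − 30.
Cancel y^2 − y − 30 from numerator and denominator to get the reduced form.

(3y^2 + 30y + 63)/(y − 6)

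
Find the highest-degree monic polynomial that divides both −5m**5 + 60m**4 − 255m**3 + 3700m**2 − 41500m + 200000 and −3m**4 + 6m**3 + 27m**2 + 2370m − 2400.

Repeated division with remainder:
  −5m**5 + 60m**4 − 255m**3 + 3700m**2 − 41500m + 200000 = ((5/3)m − 50/3)(−3m**4 + 6m**3 + 27m**2 + 2370m − 2400) + (−200m**3 + 200m**2 + 2000m + 160000)
  −3m**4 + 6m**3 + 27m**2 + 2370m − 2400 = ((3/200)m − 3/200)(−200m**3 + 200m**2 + 2000m + 160000) + (0)
Last nonzero remainder: −200m**3 + 200m**2 + 2000m + 160000. Dividing through by −200 gives the monic gcd m**3 − m**2 − 10m − 800.

m**3 − m**2 − 10m − 800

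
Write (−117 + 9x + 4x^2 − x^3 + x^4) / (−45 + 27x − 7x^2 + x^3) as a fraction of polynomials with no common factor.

(39 + 10x + 2x^2 + x^3)/(15 − 4x + x^2)

Repeated division with remainder:
  x^4 − x^3 + 4x^2 + 9x − 117 = (x + 6)(x^3 − 7x^2 + 27x − 45) + (19x^2 − 108x + 153)
  x^3 − 7x^2 + 27x − 45 = ((1/19)x − 25/361)(19x^2 − 108x + 153) + ((4140/361)x − 12420/361)
  19x^2 − 108x + 153 = ((6859/4140)x − 6137/1380)((4140/361)x − 12420/361) + (0)
Last nonzero remainder: (4140/361)x − 12420/361. Dividing through by 4140/361 gives the monic gcd x − 3.
Cancel x − 3 from numerator and denominator to get the reduced form.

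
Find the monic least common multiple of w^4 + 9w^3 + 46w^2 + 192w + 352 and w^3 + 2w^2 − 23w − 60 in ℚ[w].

w^6 + 7w^5 + 13w^4 − 35w^3 − 722w^2 − 3584w − 5280

Repeated division with remainder:
  w^4 + 9w^3 + 46w^2 + 192w + 352 = (w + 7)(w^3 + 2w^2 − 23w − 60) + (55w^2 + 413w + 772)
  w^3 + 2w^2 − 23w − 60 = ((1/55)w − 303/3025)(55w^2 + 413w + 772) + ((13104/3025)w + 52416/3025)
  55w^2 + 413w + 772 = ((166375/13104)w + 583825/13104)((13104/3025)w + 52416/3025) + (0)
Last nonzero remainder: (13104/3025)w + 52416/3025. Dividing through by 13104/3025 gives the monic gcd w + 4.
Then lcm(f, g) = f·g / gcd(f, g); expanding and making the result monic gives the answer.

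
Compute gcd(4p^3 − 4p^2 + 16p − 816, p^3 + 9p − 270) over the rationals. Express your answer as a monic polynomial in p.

p − 6

Repeated division with remainder:
  4p^3 − 4p^2 + 16p − 816 = (4)(p^3 + 9p − 270) + (−4p^2 − 20p + 264)
  p^3 + 9p − 270 = (−(1/4)p + 5/4)(−4p^2 − 20p + 264) + (100p − 600)
  −4p^2 − 20p + 264 = (−(1/25)p − 11/25)(100p − 600) + (0)
Last nonzero remainder: 100p − 600. Dividing through by 100 gives the monic gcd p − 6.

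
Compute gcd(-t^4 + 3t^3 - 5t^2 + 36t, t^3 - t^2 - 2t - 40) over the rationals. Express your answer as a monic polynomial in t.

Euclidean algorithm in ℚ[t]:
  -t^4 + 3t^3 - 5t^2 + 36t = (-t + 2)(t^3 - t^2 - 2t - 40) + (-5t^2 + 80)
  t^3 - t^2 - 2t - 40 = (-(1/5)t + 1/5)(-5t^2 + 80) + (14t - 56)
  -5t^2 + 80 = (-(5/14)t - 10/7)(14t - 56) + (0)
Last nonzero remainder: 14t - 56. Dividing through by 14 gives the monic gcd t - 4.

t - 4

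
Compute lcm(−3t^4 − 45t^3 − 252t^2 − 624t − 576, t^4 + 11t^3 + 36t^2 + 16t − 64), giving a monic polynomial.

t^5 + 14t^4 + 69t^3 + 124t^2 − 16t − 192

Repeated division with remainder:
  −3t^4 − 45t^3 − 252t^2 − 624t − 576 = (−3)(t^4 + 11t^3 + 36t^2 + 16t − 64) + (−12t^3 − 144t^2 − 576t − 768)
  t^4 + 11t^3 + 36t^2 + 16t − 64 = (−(1/12)t + 1/12)(−12t^3 − 144t^2 − 576t − 768) + (0)
Last nonzero remainder: −12t^3 − 144t^2 − 576t − 768. Dividing through by −12 gives the monic gcd t^3 + 12t^2 + 48t + 64.
Then lcm(f, g) = f·g / gcd(f, g); expanding and making the result monic gives the answer.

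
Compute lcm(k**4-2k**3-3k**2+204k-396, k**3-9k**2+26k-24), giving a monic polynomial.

k**6-9k**5+23k**4+201k**3-1860k**2+5220k-4752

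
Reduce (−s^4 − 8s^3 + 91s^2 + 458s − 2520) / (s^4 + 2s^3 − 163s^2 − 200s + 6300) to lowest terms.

(−s + 4)/(s − 10)

Apply the Euclidean algorithm:
  −s^4 − 8s^3 + 91s^2 + 458s − 2520 = (−1)(s^4 + 2s^3 − 163s^2 − 200s + 6300) + (−6s^3 − 72s^2 + 258s + 3780)
  s^4 + 2s^3 − 163s^2 − 200s + 6300 = (−(1/6)s + 5/3)(−6s^3 − 72s^2 + 258s + 3780) + (0)
Last nonzero remainder: −6s^3 − 72s^2 + 258s + 3780. Dividing through by −6 gives the monic gcd s^3 + 12s^2 − 43s − 630.
Cancel s^3 + 12s^2 − 43s − 630 from numerator and denominator to get the reduced form.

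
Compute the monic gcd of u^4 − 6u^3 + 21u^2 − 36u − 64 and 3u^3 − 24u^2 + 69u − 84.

u − 4

Apply the Euclidean algorithm:
  u^4 − 6u^3 + 21u^2 − 36u − 64 = ((1/3)u + 2/3)(3u^3 − 24u^2 + 69u − 84) + (14u^2 − 54u − 8)
  3u^3 − 24u^2 + 69u − 84 = ((3/14)u − 87/98)(14u^2 − 54u − 8) + ((1116/49)u − 4464/49)
  14u^2 − 54u − 8 = ((343/558)u + 49/558)((1116/49)u − 4464/49) + (0)
Last nonzero remainder: (1116/49)u − 4464/49. Dividing through by 1116/49 gives the monic gcd u − 4.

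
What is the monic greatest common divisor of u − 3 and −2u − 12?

1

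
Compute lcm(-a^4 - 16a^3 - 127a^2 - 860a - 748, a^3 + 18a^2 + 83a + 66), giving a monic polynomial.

a^5 + 22a^4 + 223a^3 + 1622a^2 + 5908a + 4488

Apply the Euclidean algorithm:
  -a^4 - 16a^3 - 127a^2 - 860a - 748 = (-a + 2)(a^3 + 18a^2 + 83a + 66) + (-80a^2 - 960a - 880)
  a^3 + 18a^2 + 83a + 66 = (-(1/80)a - 3/40)(-80a^2 - 960a - 880) + (0)
Last nonzero remainder: -80a^2 - 960a - 880. Dividing through by -80 gives the monic gcd a^2 + 12a + 11.
Then lcm(f, g) = f·g / gcd(f, g); expanding and making the result monic gives the answer.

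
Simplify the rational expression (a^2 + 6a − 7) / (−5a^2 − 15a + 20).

(−a − 7)/(5a + 20)

Repeated division with remainder:
  a^2 + 6a − 7 = (−1/5)(−5a^2 − 15a + 20) + (3a − 3)
  −5a^2 − 15a + 20 = (−(5/3)a − 20/3)(3a − 3) + (0)
Last nonzero remainder: 3a − 3. Dividing through by 3 gives the monic gcd a − 1.
Cancel a − 1 from numerator and denominator to get the reduced form.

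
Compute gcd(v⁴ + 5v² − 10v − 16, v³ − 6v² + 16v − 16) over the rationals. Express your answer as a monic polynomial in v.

v − 2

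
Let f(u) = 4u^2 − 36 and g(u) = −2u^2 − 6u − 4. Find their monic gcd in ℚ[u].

Apply the Euclidean algorithm:
  4u^2 − 36 = (−2)(−2u^2 − 6u − 4) + (−12u − 44)
  −2u^2 − 6u − 4 = ((1/6)u − 1/9)(−12u − 44) + (−80/9)
  −12u − 44 = ((27/20)u + 99/20)(−80/9) + (0)
The last nonzero remainder is the constant −80/9, so the polynomials are coprime and gcd = 1.

1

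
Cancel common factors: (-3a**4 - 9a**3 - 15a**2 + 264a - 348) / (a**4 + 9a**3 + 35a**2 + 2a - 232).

(-3a + 6)/(a + 4)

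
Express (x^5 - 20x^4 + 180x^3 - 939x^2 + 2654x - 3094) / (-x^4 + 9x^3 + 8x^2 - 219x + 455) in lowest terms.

By polynomial division,
  x^5 - 20x^4 + 180x^3 - 939x^2 + 2654x - 3094 = (-x + 11)(-x^4 + 9x^3 + 8x^2 - 219x + 455) + (89x^3 - 1246x^2 + 5518x - 8099)
  -x^4 + 9x^3 + 8x^2 - 219x + 455 = (-(1/89)x - 5/89)(89x^3 - 1246x^2 + 5518x - 8099) + (0)
Last nonzero remainder: 89x^3 - 1246x^2 + 5518x - 8099. Dividing through by 89 gives the monic gcd x^3 - 14x^2 + 62x - 91.
Cancel x^3 - 14x^2 + 62x - 91 from numerator and denominator to get the reduced form.

(-x^2 + 6x - 34)/(x + 5)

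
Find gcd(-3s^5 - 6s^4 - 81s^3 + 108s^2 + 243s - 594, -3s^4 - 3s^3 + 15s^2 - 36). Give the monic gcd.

s^3 - s^2 - 3s + 6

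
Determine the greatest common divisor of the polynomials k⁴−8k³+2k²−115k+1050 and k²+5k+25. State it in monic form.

Repeated division with remainder:
  k⁴−8k³+2k²−115k+1050 = (k²−13k+42)(k²+5k+25) + (0)
The last nonzero remainder k²+5k+25 is already monic.

k²+5k+25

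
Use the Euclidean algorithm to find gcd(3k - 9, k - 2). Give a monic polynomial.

1

Repeated division with remainder:
  3k - 9 = (3)(k - 2) + (-3)
  k - 2 = (-(1/3)k + 2/3)(-3) + (0)
The last nonzero remainder is the constant -3, so the polynomials are coprime and gcd = 1.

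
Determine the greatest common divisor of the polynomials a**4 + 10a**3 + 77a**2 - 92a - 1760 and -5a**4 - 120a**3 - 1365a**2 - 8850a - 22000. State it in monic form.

Apply the Euclidean algorithm:
  a**4 + 10a**3 + 77a**2 - 92a - 1760 = (-1/5)(-5a**4 - 120a**3 - 1365a**2 - 8850a - 22000) + (-14a**3 - 196a**2 - 1862a - 6160)
  -5a**4 - 120a**3 - 1365a**2 - 8850a - 22000 = ((5/14)a + 25/7)(-14a**3 - 196a**2 - 1862a - 6160) + (0)
Last nonzero remainder: -14a**3 - 196a**2 - 1862a - 6160. Dividing through by -14 gives the monic gcd a**3 + 14a**2 + 133a + 440.

a**3 + 14a**2 + 133a + 440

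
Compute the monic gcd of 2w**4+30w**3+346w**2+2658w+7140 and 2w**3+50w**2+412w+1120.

w+7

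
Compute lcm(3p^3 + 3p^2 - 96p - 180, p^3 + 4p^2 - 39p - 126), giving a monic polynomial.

p^5 + 11p^4 - p^3 - 359p^2 - 1272p - 1260

By polynomial division,
  3p^3 + 3p^2 - 96p - 180 = (3)(p^3 + 4p^2 - 39p - 126) + (-9p^2 + 21p + 198)
  p^3 + 4p^2 - 39p - 126 = (-(1/9)p - 19/27)(-9p^2 + 21p + 198) + (-(20/9)p + 40/3)
  -9p^2 + 21p + 198 = ((81/20)p + 297/20)(-(20/9)p + 40/3) + (0)
Last nonzero remainder: -(20/9)p + 40/3. Dividing through by -20/9 gives the monic gcd p - 6.
Then lcm(f, g) = f·g / gcd(f, g); expanding and making the result monic gives the answer.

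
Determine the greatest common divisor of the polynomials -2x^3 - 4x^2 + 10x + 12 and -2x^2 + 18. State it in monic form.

Apply the Euclidean algorithm:
  -2x^3 - 4x^2 + 10x + 12 = (x + 2)(-2x^2 + 18) + (-8x - 24)
  -2x^2 + 18 = ((1/4)x - 3/4)(-8x - 24) + (0)
Last nonzero remainder: -8x - 24. Dividing through by -8 gives the monic gcd x + 3.

x + 3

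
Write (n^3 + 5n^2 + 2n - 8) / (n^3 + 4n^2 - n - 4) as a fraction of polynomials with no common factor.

(n + 2)/(n + 1)

Euclidean algorithm in ℚ[n]:
  n^3 + 5n^2 + 2n - 8 = (n^3 + 4n^2 - n - 4) + (n^2 + 3n - 4)
  n^3 + 4n^2 - n - 4 = (n + 1)(n^2 + 3n - 4) + (0)
The last nonzero remainder n^2 + 3n - 4 is already monic.
Cancel n^2 + 3n - 4 from numerator and denominator to get the reduced form.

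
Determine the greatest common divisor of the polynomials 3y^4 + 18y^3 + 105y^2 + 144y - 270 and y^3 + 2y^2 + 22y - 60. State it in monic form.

y^2 + 4y + 30

Repeated division with remainder:
  3y^4 + 18y^3 + 105y^2 + 144y - 270 = (3y + 12)(y^3 + 2y^2 + 22y - 60) + (15y^2 + 60y + 450)
  y^3 + 2y^2 + 22y - 60 = ((1/15)y - 2/15)(15y^2 + 60y + 450) + (0)
Last nonzero remainder: 15y^2 + 60y + 450. Dividing through by 15 gives the monic gcd y^2 + 4y + 30.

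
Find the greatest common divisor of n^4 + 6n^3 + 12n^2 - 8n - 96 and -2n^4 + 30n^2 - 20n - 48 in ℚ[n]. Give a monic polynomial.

By polynomial division,
  n^4 + 6n^3 + 12n^2 - 8n - 96 = (-1/2)(-2n^4 + 30n^2 - 20n - 48) + (6n^3 + 27n^2 - 18n - 120)
  -2n^4 + 30n^2 - 20n - 48 = (-(1/3)n + 3/2)(6n^3 + 27n^2 - 18n - 120) + (-(33/2)n^2 - 33n + 132)
  6n^3 + 27n^2 - 18n - 120 = (-(4/11)n - 10/11)(-(33/2)n^2 - 33n + 132) + (0)
Last nonzero remainder: -(33/2)n^2 - 33n + 132. Dividing through by -33/2 gives the monic gcd n^2 + 2n - 8.

n^2 + 2n - 8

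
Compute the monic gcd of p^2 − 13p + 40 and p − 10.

1

Apply the Euclidean algorithm:
  p^2 − 13p + 40 = (p − 3)(p − 10) + (10)
  p − 10 = ((1/10)p − 1)(10) + (0)
The last nonzero remainder is the constant 10, so the polynomials are coprime and gcd = 1.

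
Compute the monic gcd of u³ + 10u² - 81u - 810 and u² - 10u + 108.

1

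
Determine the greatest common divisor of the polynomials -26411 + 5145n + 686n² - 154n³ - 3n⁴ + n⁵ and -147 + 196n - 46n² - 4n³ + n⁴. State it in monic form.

Apply the Euclidean algorithm:
  n⁵ - 3n⁴ - 154n³ + 686n² + 5145n - 26411 = (n + 1)(n⁴ - 4n³ - 46n² + 196n - 147) + (-104n³ + 536n² + 5096n - 26264)
  n⁴ - 4n³ - 46n² + 196n - 147 = (-(1/104)n - 15/1352)(-104n³ + 536n² + 5096n - 26264) + ((1512/169)n² - 74088/169)
  -104n³ + 536n² + 5096n - 26264 = (-(2197/189)n + 11323/189)((1512/169)n² - 74088/169) + (0)
Last nonzero remainder: (1512/169)n² - 74088/169. Dividing through by 1512/169 gives the monic gcd n² - 49.

-49 + n²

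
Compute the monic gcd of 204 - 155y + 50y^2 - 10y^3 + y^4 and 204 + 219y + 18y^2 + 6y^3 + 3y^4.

By polynomial division,
  y^4 - 10y^3 + 50y^2 - 155y + 204 = (1/3)(3y^4 + 6y^3 + 18y^2 + 219y + 204) + (-12y^3 + 44y^2 - 228y + 136)
  3y^4 + 6y^3 + 18y^2 + 219y + 204 = (-(1/4)y - 17/12)(-12y^3 + 44y^2 - 228y + 136) + ((70/3)y^2 - 70y + 1190/3)
  -12y^3 + 44y^2 - 228y + 136 = (-(18/35)y + 12/35)((70/3)y^2 - 70y + 1190/3) + (0)
Last nonzero remainder: (70/3)y^2 - 70y + 1190/3. Dividing through by 70/3 gives the monic gcd y^2 - 3y + 17.

17 - 3y + y^2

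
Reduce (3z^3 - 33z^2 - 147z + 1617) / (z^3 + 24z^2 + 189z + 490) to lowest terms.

Euclidean algorithm in ℚ[z]:
  3z^3 - 33z^2 - 147z + 1617 = (3)(z^3 + 24z^2 + 189z + 490) + (-105z^2 - 714z + 147)
  z^3 + 24z^2 + 189z + 490 = (-(1/105)z - 86/525)(-105z^2 - 714z + 147) + ((1836/25)z + 12852/25)
  -105z^2 - 714z + 147 = (-(875/612)z + 175/612)((1836/25)z + 12852/25) + (0)
Last nonzero remainder: (1836/25)z + 12852/25. Dividing through by 1836/25 gives the monic gcd z + 7.
Cancel z + 7 from numerator and denominator to get the reduced form.

(3z^2 - 54z + 231)/(z^2 + 17z + 70)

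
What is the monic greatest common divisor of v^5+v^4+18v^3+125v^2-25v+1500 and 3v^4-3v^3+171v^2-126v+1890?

By polynomial division,
  v^5+v^4+18v^3+125v^2-25v+1500 = ((1/3)v+2/3)(3v^4-3v^3+171v^2-126v+1890) + (-37v^3+53v^2-571v+240)
  3v^4-3v^3+171v^2-126v+1890 = (-(3/37)v-48/1369)(-37v^3+53v^2-571v+240) + ((173262/1369)v^2-(173262/1369)v+2598930/1369)
  -37v^3+53v^2-571v+240 = (-(50653/173262)v+10952/86631)((173262/1369)v^2-(173262/1369)v+2598930/1369) + (0)
Last nonzero remainder: (173262/1369)v^2-(173262/1369)v+2598930/1369. Dividing through by 173262/1369 gives the monic gcd v^2-v+15.

v^2-v+15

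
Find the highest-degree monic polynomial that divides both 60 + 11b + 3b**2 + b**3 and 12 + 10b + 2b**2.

1

Euclidean algorithm in ℚ[b]:
  b**3 + 3b**2 + 11b + 60 = ((1/2)b - 1)(2b**2 + 10b + 12) + (15b + 72)
  2b**2 + 10b + 12 = ((2/15)b + 2/75)(15b + 72) + (252/25)
  15b + 72 = ((125/84)b + 50/7)(252/25) + (0)
The last nonzero remainder is the constant 252/25, so the polynomials are coprime and gcd = 1.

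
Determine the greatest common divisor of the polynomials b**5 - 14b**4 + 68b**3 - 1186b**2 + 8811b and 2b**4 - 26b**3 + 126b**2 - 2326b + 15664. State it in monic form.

Euclidean algorithm in ℚ[b]:
  b**5 - 14b**4 + 68b**3 - 1186b**2 + 8811b = ((1/2)b - 1/2)(2b**4 - 26b**3 + 126b**2 - 2326b + 15664) + (-8b**3 + 40b**2 - 184b + 7832)
  2b**4 - 26b**3 + 126b**2 - 2326b + 15664 = (-(1/4)b + 2)(-8b**3 + 40b**2 - 184b + 7832) + (0)
Last nonzero remainder: -8b**3 + 40b**2 - 184b + 7832. Dividing through by -8 gives the monic gcd b**3 - 5b**2 + 23b - 979.

b**3 - 5b**2 + 23b - 979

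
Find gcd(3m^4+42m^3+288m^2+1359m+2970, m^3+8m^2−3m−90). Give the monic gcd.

m^2+11m+30

Apply the Euclidean algorithm:
  3m^4+42m^3+288m^2+1359m+2970 = (3m+18)(m^3+8m^2−3m−90) + (153m^2+1683m+4590)
  m^3+8m^2−3m−90 = ((1/153)m−1/51)(153m^2+1683m+4590) + (0)
Last nonzero remainder: 153m^2+1683m+4590. Dividing through by 153 gives the monic gcd m^2+11m+30.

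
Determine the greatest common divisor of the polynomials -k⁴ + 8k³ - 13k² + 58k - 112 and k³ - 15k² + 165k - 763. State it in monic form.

k - 7

Apply the Euclidean algorithm:
  -k⁴ + 8k³ - 13k² + 58k - 112 = (-k - 7)(k³ - 15k² + 165k - 763) + (47k² + 450k - 5453)
  k³ - 15k² + 165k - 763 = ((1/47)k - 1155/2209)(47k² + 450k - 5453) + ((1140526/2209)k - 7983682/2209)
  47k² + 450k - 5453 = ((103823/1140526)k + 1720811/1140526)((1140526/2209)k - 7983682/2209) + (0)
Last nonzero remainder: (1140526/2209)k - 7983682/2209. Dividing through by 1140526/2209 gives the monic gcd k - 7.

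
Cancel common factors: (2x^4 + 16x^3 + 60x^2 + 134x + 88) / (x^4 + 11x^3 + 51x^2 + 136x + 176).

Apply the Euclidean algorithm:
  2x^4 + 16x^3 + 60x^2 + 134x + 88 = (2)(x^4 + 11x^3 + 51x^2 + 136x + 176) + (−6x^3 − 42x^2 − 138x − 264)
  x^4 + 11x^3 + 51x^2 + 136x + 176 = (−(1/6)x − 2/3)(−6x^3 − 42x^2 − 138x − 264) + (0)
Last nonzero remainder: −6x^3 − 42x^2 − 138x − 264. Dividing through by −6 gives the monic gcd x^3 + 7x^2 + 23x + 44.
Cancel x^3 + 7x^2 + 23x + 44 from numerator and denominator to get the reduced form.

(2x + 2)/(x + 4)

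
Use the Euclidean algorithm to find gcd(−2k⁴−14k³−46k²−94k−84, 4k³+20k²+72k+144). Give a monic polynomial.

k+3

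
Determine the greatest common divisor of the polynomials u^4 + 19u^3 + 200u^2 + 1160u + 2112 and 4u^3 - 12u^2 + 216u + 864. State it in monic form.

Euclidean algorithm in ℚ[u]:
  u^4 + 19u^3 + 200u^2 + 1160u + 2112 = ((1/4)u + 11/2)(4u^3 - 12u^2 + 216u + 864) + (212u^2 - 244u - 2640)
  4u^3 - 12u^2 + 216u + 864 = ((1/53)u - 98/2809)(212u^2 - 244u - 2640) + ((722752/2809)u + 2168256/2809)
  212u^2 - 244u - 2640 = ((148877/180688)u - 154495/45172)((722752/2809)u + 2168256/2809) + (0)
Last nonzero remainder: (722752/2809)u + 2168256/2809. Dividing through by 722752/2809 gives the monic gcd u + 3.

u + 3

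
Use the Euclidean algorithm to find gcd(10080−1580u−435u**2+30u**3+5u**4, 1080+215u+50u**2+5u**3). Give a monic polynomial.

8+u

Apply the Euclidean algorithm:
  5u**4+30u**3−435u**2−1580u+10080 = (u−4)(5u**3+50u**2+215u+1080) + (−450u**2−1800u+14400)
  5u**3+50u**2+215u+1080 = (−(1/90)u−1/15)(−450u**2−1800u+14400) + (255u+2040)
  −450u**2−1800u+14400 = (−(30/17)u+120/17)(255u+2040) + (0)
Last nonzero remainder: 255u+2040. Dividing through by 255 gives the monic gcd u+8.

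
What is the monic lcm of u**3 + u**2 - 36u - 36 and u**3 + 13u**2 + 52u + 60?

Euclidean algorithm in ℚ[u]:
  u**3 + u**2 - 36u - 36 = (u**3 + 13u**2 + 52u + 60) + (-12u**2 - 88u - 96)
  u**3 + 13u**2 + 52u + 60 = (-(1/12)u - 17/36)(-12u**2 - 88u - 96) + ((22/9)u + 44/3)
  -12u**2 - 88u - 96 = (-(54/11)u - 72/11)((22/9)u + 44/3) + (0)
Last nonzero remainder: (22/9)u + 44/3. Dividing through by 22/9 gives the monic gcd u + 6.
Then lcm(f, g) = f·g / gcd(f, g); expanding and making the result monic gives the answer.

u**5 + 8u**4 - 19u**3 - 278u**2 - 612u - 360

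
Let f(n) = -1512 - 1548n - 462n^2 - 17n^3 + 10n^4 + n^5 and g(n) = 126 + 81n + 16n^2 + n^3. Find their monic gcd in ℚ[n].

18 + 9n + n^2

Euclidean algorithm in ℚ[n]:
  n^5 + 10n^4 - 17n^3 - 462n^2 - 1548n - 1512 = (n^2 - 6n - 2)(n^3 + 16n^2 + 81n + 126) + (-70n^2 - 630n - 1260)
  n^3 + 16n^2 + 81n + 126 = (-(1/70)n - 1/10)(-70n^2 - 630n - 1260) + (0)
Last nonzero remainder: -70n^2 - 630n - 1260. Dividing through by -70 gives the monic gcd n^2 + 9n + 18.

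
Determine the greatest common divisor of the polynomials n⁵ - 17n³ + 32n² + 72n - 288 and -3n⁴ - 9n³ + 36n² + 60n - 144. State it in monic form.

n² + 7n + 12

Repeated division with remainder:
  n⁵ - 17n³ + 32n² + 72n - 288 = (-(1/3)n + 1)(-3n⁴ - 9n³ + 36n² + 60n - 144) + (4n³ + 16n² - 36n - 144)
  -3n⁴ - 9n³ + 36n² + 60n - 144 = (-(3/4)n + 3/4)(4n³ + 16n² - 36n - 144) + (-3n² - 21n - 36)
  4n³ + 16n² - 36n - 144 = (-(4/3)n + 4)(-3n² - 21n - 36) + (0)
Last nonzero remainder: -3n² - 21n - 36. Dividing through by -3 gives the monic gcd n² + 7n + 12.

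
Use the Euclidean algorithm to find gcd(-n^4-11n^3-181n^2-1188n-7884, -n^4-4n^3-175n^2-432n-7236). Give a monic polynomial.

n^2+108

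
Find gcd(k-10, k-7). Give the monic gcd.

By polynomial division,
  k-10 = (k-7) + (-3)
  k-7 = (-(1/3)k+7/3)(-3) + (0)
The last nonzero remainder is the constant -3, so the polynomials are coprime and gcd = 1.

1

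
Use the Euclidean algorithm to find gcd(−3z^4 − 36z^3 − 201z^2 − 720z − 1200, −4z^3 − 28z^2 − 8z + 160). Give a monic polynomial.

z^2 + 9z + 20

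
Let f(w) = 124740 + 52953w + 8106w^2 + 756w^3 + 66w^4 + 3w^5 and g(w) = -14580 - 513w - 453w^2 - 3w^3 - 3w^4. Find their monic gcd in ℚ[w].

108 - w + w^2

Apply the Euclidean algorithm:
  3w^5 + 66w^4 + 756w^3 + 8106w^2 + 52953w + 124740 = (-w - 21)(-3w^4 - 3w^3 - 453w^2 - 513w - 14580) + (240w^3 - 1920w^2 + 27600w - 181440)
  -3w^4 - 3w^3 - 453w^2 - 513w - 14580 = (-(1/80)w - 9/80)(240w^3 - 1920w^2 + 27600w - 181440) + (-324w^2 + 324w - 34992)
  240w^3 - 1920w^2 + 27600w - 181440 = (-(20/27)w + 140/27)(-324w^2 + 324w - 34992) + (0)
Last nonzero remainder: -324w^2 + 324w - 34992. Dividing through by -324 gives the monic gcd w^2 - w + 108.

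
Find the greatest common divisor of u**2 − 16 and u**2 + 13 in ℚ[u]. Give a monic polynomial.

1

Repeated division with remainder:
  u**2 − 16 = (u**2 + 13) + (−29)
  u**2 + 13 = (−(1/29)u**2 − 13/29)(−29) + (0)
The last nonzero remainder is the constant −29, so the polynomials are coprime and gcd = 1.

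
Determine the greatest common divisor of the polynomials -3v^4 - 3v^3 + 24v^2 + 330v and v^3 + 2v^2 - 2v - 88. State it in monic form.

v^2 + 6v + 22

By polynomial division,
  -3v^4 - 3v^3 + 24v^2 + 330v = (-3v + 3)(v^3 + 2v^2 - 2v - 88) + (12v^2 + 72v + 264)
  v^3 + 2v^2 - 2v - 88 = ((1/12)v - 1/3)(12v^2 + 72v + 264) + (0)
Last nonzero remainder: 12v^2 + 72v + 264. Dividing through by 12 gives the monic gcd v^2 + 6v + 22.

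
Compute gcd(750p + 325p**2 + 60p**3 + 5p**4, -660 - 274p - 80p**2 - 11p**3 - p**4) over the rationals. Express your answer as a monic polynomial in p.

30 + 7p + p**2

By polynomial division,
  5p**4 + 60p**3 + 325p**2 + 750p = (-5)(-p**4 - 11p**3 - 80p**2 - 274p - 660) + (5p**3 - 75p**2 - 620p - 3300)
  -p**4 - 11p**3 - 80p**2 - 274p - 660 = (-(1/5)p - 26/5)(5p**3 - 75p**2 - 620p - 3300) + (-594p**2 - 4158p - 17820)
  5p**3 - 75p**2 - 620p - 3300 = (-(5/594)p + 5/27)(-594p**2 - 4158p - 17820) + (0)
Last nonzero remainder: -594p**2 - 4158p - 17820. Dividing through by -594 gives the monic gcd p**2 + 7p + 30.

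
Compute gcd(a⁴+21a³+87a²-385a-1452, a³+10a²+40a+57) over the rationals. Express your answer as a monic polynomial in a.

Euclidean algorithm in ℚ[a]:
  a⁴+21a³+87a²-385a-1452 = (a+11)(a³+10a²+40a+57) + (-63a²-882a-2079)
  a³+10a²+40a+57 = (-(1/63)a+4/63)(-63a²-882a-2079) + (63a+189)
  -63a²-882a-2079 = (-a-11)(63a+189) + (0)
Last nonzero remainder: 63a+189. Dividing through by 63 gives the monic gcd a+3.

a+3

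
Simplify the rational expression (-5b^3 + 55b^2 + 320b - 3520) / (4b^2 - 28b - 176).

(-5b^2 + 320)/(4b + 16)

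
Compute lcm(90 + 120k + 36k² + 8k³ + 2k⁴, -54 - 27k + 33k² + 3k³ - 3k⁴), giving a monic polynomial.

270 + 135k - 147k² - 6k³ + 4k⁴ - k⁵ + k⁶

Repeated division with remainder:
  2k⁴ + 8k³ + 36k² + 120k + 90 = (-2/3)(-3k⁴ + 3k³ + 33k² - 27k - 54) + (10k³ + 58k² + 102k + 54)
  -3k⁴ + 3k³ + 33k² - 27k - 54 = (-(3/10)k + 51/25)(10k³ + 58k² + 102k + 54) + (-(1368/25)k² - (5472/25)k - 4104/25)
  10k³ + 58k² + 102k + 54 = (-(125/684)k - 25/76)(-(1368/25)k² - (5472/25)k - 4104/25) + (0)
Last nonzero remainder: -(1368/25)k² - (5472/25)k - 4104/25. Dividing through by -1368/25 gives the monic gcd k² + 4k + 3.
Then lcm(f, g) = f·g / gcd(f, g); expanding and making the result monic gives the answer.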